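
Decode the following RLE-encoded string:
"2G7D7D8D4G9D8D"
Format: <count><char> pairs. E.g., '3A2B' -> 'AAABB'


Expanding each <count><char> pair:
  2G -> 'GG'
  7D -> 'DDDDDDD'
  7D -> 'DDDDDDD'
  8D -> 'DDDDDDDD'
  4G -> 'GGGG'
  9D -> 'DDDDDDDDD'
  8D -> 'DDDDDDDD'

Decoded = GGDDDDDDDDDDDDDDDDDDDDDDGGGGDDDDDDDDDDDDDDDDD


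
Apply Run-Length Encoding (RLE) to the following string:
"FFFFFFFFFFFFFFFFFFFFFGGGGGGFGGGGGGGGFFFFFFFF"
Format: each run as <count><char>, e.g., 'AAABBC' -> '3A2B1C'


Scanning runs left to right:
  i=0: run of 'F' x 21 -> '21F'
  i=21: run of 'G' x 6 -> '6G'
  i=27: run of 'F' x 1 -> '1F'
  i=28: run of 'G' x 8 -> '8G'
  i=36: run of 'F' x 8 -> '8F'

RLE = 21F6G1F8G8F


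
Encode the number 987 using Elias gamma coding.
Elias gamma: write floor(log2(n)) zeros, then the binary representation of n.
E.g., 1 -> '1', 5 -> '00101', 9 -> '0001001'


num_bits = floor(log2(987)) + 1 = 10
leading_zeros = num_bits - 1 = 9
binary(987) = 1111011011

Elias gamma(987) = '000000000' + '1111011011' = 0000000001111011011 (19 bits)


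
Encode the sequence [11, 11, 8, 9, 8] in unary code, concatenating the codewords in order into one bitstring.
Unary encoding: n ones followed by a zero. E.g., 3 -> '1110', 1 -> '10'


Encode each number as n ones followed by a terminating 0:
  11 -> 111111111110 (12 bits)
  11 -> 111111111110 (12 bits)
  8 -> 111111110 (9 bits)
  9 -> 1111111110 (10 bits)
  8 -> 111111110 (9 bits)
Total length = 12 + 12 + 9 + 10 + 9 = 52 bits.

Unary([11, 11, 8, 9, 8]) = 1111111111101111111111101111111101111111110111111110 (52 bits)


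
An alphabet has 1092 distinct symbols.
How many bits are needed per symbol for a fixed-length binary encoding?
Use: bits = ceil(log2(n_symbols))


log2(1092) = 10.0928
Bracket: 2^10 = 1024 < 1092 <= 2^11 = 2048
So ceil(log2(1092)) = 11

bits = ceil(log2(1092)) = ceil(10.0928) = 11 bits


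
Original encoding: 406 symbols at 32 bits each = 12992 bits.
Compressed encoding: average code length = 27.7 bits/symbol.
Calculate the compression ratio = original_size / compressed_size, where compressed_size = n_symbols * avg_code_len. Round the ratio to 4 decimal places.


original_size = n_symbols * orig_bits = 406 * 32 = 12992 bits
compressed_size = n_symbols * avg_code_len = 406 * 27.7 = 11246.2 bits
ratio = original_size / compressed_size = 12992 / 11246.2 = 1.1552

Compression ratio = 1.1552


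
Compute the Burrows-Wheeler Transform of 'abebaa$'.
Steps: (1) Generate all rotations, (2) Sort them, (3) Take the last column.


Rotations (sorted):
  0: $abebaa -> last char: a
  1: a$abeba -> last char: a
  2: aa$abeb -> last char: b
  3: abebaa$ -> last char: $
  4: baa$abe -> last char: e
  5: bebaa$a -> last char: a
  6: ebaa$ab -> last char: b


BWT = aab$eab


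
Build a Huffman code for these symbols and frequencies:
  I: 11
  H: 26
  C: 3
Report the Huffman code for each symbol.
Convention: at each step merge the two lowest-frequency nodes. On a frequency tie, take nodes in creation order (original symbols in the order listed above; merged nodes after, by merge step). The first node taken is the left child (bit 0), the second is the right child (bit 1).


Huffman tree construction:
Step 1: Merge C(3) + I(11) = 14
Step 2: Merge (C+I)(14) + H(26) = 40
Read each symbol's code off the tree from the root (left child = 0, right child = 1).

Codes:
  I: 01 (length 2)
  H: 1 (length 1)
  C: 00 (length 2)
Average code length: 54/40 = 1.3500 bits/symbol


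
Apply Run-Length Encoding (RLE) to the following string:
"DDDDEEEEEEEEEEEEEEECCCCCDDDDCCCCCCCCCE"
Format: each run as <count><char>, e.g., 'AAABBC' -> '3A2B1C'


Scanning runs left to right:
  i=0: run of 'D' x 4 -> '4D'
  i=4: run of 'E' x 15 -> '15E'
  i=19: run of 'C' x 5 -> '5C'
  i=24: run of 'D' x 4 -> '4D'
  i=28: run of 'C' x 9 -> '9C'
  i=37: run of 'E' x 1 -> '1E'

RLE = 4D15E5C4D9C1E


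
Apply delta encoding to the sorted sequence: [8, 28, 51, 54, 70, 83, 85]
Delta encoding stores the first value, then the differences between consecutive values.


First value: 8
Deltas:
  28 - 8 = 20
  51 - 28 = 23
  54 - 51 = 3
  70 - 54 = 16
  83 - 70 = 13
  85 - 83 = 2


Delta encoded: [8, 20, 23, 3, 16, 13, 2]


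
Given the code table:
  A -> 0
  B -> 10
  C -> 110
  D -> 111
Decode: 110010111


Decoding:
110 -> C
0 -> A
10 -> B
111 -> D


Result: CABD


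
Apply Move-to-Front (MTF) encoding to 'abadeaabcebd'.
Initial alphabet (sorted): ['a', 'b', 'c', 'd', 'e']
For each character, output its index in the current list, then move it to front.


MTF encoding:
'a': index 0 in ['a', 'b', 'c', 'd', 'e'] -> ['a', 'b', 'c', 'd', 'e']
'b': index 1 in ['a', 'b', 'c', 'd', 'e'] -> ['b', 'a', 'c', 'd', 'e']
'a': index 1 in ['b', 'a', 'c', 'd', 'e'] -> ['a', 'b', 'c', 'd', 'e']
'd': index 3 in ['a', 'b', 'c', 'd', 'e'] -> ['d', 'a', 'b', 'c', 'e']
'e': index 4 in ['d', 'a', 'b', 'c', 'e'] -> ['e', 'd', 'a', 'b', 'c']
'a': index 2 in ['e', 'd', 'a', 'b', 'c'] -> ['a', 'e', 'd', 'b', 'c']
'a': index 0 in ['a', 'e', 'd', 'b', 'c'] -> ['a', 'e', 'd', 'b', 'c']
'b': index 3 in ['a', 'e', 'd', 'b', 'c'] -> ['b', 'a', 'e', 'd', 'c']
'c': index 4 in ['b', 'a', 'e', 'd', 'c'] -> ['c', 'b', 'a', 'e', 'd']
'e': index 3 in ['c', 'b', 'a', 'e', 'd'] -> ['e', 'c', 'b', 'a', 'd']
'b': index 2 in ['e', 'c', 'b', 'a', 'd'] -> ['b', 'e', 'c', 'a', 'd']
'd': index 4 in ['b', 'e', 'c', 'a', 'd'] -> ['d', 'b', 'e', 'c', 'a']


Output: [0, 1, 1, 3, 4, 2, 0, 3, 4, 3, 2, 4]


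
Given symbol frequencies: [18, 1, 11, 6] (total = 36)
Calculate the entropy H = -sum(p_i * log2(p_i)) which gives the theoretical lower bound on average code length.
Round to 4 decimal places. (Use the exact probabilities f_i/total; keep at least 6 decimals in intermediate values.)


Per-symbol terms -p_i * log2(p_i) with p_i = f_i/36:
  p = 18/36 = 0.500000: log2(p) = -1.000000, -p*log2(p) = 0.500000
  p = 1/36 = 0.027778: log2(p) = -5.169925, -p*log2(p) = 0.143609
  p = 11/36 = 0.305556: log2(p) = -1.710493, -p*log2(p) = 0.522651
  p = 6/36 = 0.166667: log2(p) = -2.584963, -p*log2(p) = 0.430827
H = 0.500000 + 0.143609 + 0.522651 + 0.430827 = 1.597087

H = 1.5971 bits/symbol


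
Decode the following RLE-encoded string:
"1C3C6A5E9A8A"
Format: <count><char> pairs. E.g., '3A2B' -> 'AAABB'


Expanding each <count><char> pair:
  1C -> 'C'
  3C -> 'CCC'
  6A -> 'AAAAAA'
  5E -> 'EEEEE'
  9A -> 'AAAAAAAAA'
  8A -> 'AAAAAAAA'

Decoded = CCCCAAAAAAEEEEEAAAAAAAAAAAAAAAAA


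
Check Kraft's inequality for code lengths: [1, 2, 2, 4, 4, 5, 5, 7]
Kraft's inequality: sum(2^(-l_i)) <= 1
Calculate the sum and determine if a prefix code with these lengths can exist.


Sum = 2^(-1) + 2^(-2) + 2^(-2) + 2^(-4) + 2^(-4) + 2^(-5) + 2^(-5) + 2^(-7)
    = 0.5 + 0.25 + 0.25 + 0.0625 + 0.0625 + 0.03125 + 0.03125 + 0.0078125
    = 153/128 = 1.1953125
Since 1.1953125 > 1, Kraft's inequality is NOT satisfied.
A prefix code with these lengths CANNOT exist.

Kraft sum = 1.1953125. Not satisfied.


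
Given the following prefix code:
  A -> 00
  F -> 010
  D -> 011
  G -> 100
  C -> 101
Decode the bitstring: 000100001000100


Decoding step by step:
Bits 00 -> A
Bits 010 -> F
Bits 00 -> A
Bits 010 -> F
Bits 00 -> A
Bits 100 -> G


Decoded message: AFAFAG


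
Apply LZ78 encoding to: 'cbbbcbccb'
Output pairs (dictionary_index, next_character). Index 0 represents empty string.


LZ78 encoding steps:
Dictionary: {0: ''}
Step 1: w='' (idx 0), next='c' -> output (0, 'c'), add 'c' as idx 1
Step 2: w='' (idx 0), next='b' -> output (0, 'b'), add 'b' as idx 2
Step 3: w='b' (idx 2), next='b' -> output (2, 'b'), add 'bb' as idx 3
Step 4: w='c' (idx 1), next='b' -> output (1, 'b'), add 'cb' as idx 4
Step 5: w='c' (idx 1), next='c' -> output (1, 'c'), add 'cc' as idx 5
Step 6: w='b' (idx 2), end of input -> output (2, '')


Encoded: [(0, 'c'), (0, 'b'), (2, 'b'), (1, 'b'), (1, 'c'), (2, '')]


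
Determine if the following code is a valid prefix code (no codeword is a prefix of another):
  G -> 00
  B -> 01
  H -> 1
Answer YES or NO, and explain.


Checking each pair (does one codeword prefix another?):
  G='00' vs B='01': no prefix
  G='00' vs H='1': no prefix
  B='01' vs G='00': no prefix
  B='01' vs H='1': no prefix
  H='1' vs G='00': no prefix
  H='1' vs B='01': no prefix
No violation found over all pairs.

YES -- this is a valid prefix code. No codeword is a prefix of any other codeword.


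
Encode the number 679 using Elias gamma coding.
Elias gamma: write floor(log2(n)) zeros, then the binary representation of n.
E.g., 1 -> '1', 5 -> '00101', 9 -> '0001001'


num_bits = floor(log2(679)) + 1 = 10
leading_zeros = num_bits - 1 = 9
binary(679) = 1010100111

Elias gamma(679) = '000000000' + '1010100111' = 0000000001010100111 (19 bits)


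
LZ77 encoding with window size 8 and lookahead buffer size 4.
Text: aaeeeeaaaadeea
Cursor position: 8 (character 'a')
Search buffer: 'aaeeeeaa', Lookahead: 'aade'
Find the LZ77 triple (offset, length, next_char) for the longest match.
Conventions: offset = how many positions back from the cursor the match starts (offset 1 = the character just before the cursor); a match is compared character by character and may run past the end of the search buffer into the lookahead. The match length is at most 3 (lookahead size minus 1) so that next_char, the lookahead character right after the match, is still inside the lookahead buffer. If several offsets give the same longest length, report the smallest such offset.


Try each offset into the search buffer:
  offset=1 (pos 7, char 'a'): match length 2
  offset=2 (pos 6, char 'a'): match length 2
  offset=3 (pos 5, char 'e'): match length 0
  offset=4 (pos 4, char 'e'): match length 0
  offset=5 (pos 3, char 'e'): match length 0
  offset=6 (pos 2, char 'e'): match length 0
  offset=7 (pos 1, char 'a'): match length 1
  offset=8 (pos 0, char 'a'): match length 2
Longest match has length 2, found at offsets 1, 2, 8; take the smallest, offset 1.
next_char = character at position 8 + 2 = 10 -> 'd'

Best match: offset=1, length=2 (matching 'aa' starting at position 7)
LZ77 triple: (1, 2, 'd')


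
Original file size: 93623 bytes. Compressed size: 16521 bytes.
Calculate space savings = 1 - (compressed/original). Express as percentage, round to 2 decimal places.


ratio = compressed/original = 16521/93623 = 0.176463
savings = 1 - ratio = 1 - 0.176463 = 0.823537
as a percentage: 0.823537 * 100 = 82.35%

Space savings = 1 - 16521/93623 = 82.35%


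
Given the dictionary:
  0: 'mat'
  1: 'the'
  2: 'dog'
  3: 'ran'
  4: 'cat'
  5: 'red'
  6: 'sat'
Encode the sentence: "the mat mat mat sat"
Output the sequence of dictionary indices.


Look up each word in the dictionary:
  'the' -> 1
  'mat' -> 0
  'mat' -> 0
  'mat' -> 0
  'sat' -> 6

Encoded: [1, 0, 0, 0, 6]


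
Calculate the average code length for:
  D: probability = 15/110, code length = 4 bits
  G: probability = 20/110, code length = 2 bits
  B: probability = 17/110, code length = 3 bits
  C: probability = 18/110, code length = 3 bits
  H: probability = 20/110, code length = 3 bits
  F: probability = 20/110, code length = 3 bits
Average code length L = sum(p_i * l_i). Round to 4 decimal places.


Weighted contributions p_i * l_i:
  D: (15/110) * 4 = 60/110
  G: (20/110) * 2 = 40/110
  B: (17/110) * 3 = 51/110
  C: (18/110) * 3 = 54/110
  H: (20/110) * 3 = 60/110
  F: (20/110) * 3 = 60/110
Sum = (60 + 40 + 51 + 54 + 60 + 60)/110 = 325/110

L = 325/110 = 2.9545 bits/symbol


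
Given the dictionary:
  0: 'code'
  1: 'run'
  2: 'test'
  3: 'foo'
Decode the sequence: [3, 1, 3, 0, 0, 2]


Look up each index in the dictionary:
  3 -> 'foo'
  1 -> 'run'
  3 -> 'foo'
  0 -> 'code'
  0 -> 'code'
  2 -> 'test'

Decoded: "foo run foo code code test"


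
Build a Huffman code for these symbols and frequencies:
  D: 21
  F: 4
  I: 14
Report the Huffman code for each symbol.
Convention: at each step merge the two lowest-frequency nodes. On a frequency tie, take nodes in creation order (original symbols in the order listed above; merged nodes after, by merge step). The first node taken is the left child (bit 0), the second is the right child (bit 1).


Huffman tree construction:
Step 1: Merge F(4) + I(14) = 18
Step 2: Merge (F+I)(18) + D(21) = 39
Read each symbol's code off the tree from the root (left child = 0, right child = 1).

Codes:
  D: 1 (length 1)
  F: 00 (length 2)
  I: 01 (length 2)
Average code length: 57/39 = 1.4615 bits/symbol


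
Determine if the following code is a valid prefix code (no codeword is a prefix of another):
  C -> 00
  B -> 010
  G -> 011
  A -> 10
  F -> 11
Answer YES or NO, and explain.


Checking each pair (does one codeword prefix another?):
  C='00' vs B='010': no prefix
  C='00' vs G='011': no prefix
  C='00' vs A='10': no prefix
  C='00' vs F='11': no prefix
  B='010' vs C='00': no prefix
  B='010' vs G='011': no prefix
  B='010' vs A='10': no prefix
  B='010' vs F='11': no prefix
  G='011' vs C='00': no prefix
  G='011' vs B='010': no prefix
  G='011' vs A='10': no prefix
  G='011' vs F='11': no prefix
  A='10' vs C='00': no prefix
  A='10' vs B='010': no prefix
  A='10' vs G='011': no prefix
  A='10' vs F='11': no prefix
  F='11' vs C='00': no prefix
  F='11' vs B='010': no prefix
  F='11' vs G='011': no prefix
  F='11' vs A='10': no prefix
No violation found over all pairs.

YES -- this is a valid prefix code. No codeword is a prefix of any other codeword.


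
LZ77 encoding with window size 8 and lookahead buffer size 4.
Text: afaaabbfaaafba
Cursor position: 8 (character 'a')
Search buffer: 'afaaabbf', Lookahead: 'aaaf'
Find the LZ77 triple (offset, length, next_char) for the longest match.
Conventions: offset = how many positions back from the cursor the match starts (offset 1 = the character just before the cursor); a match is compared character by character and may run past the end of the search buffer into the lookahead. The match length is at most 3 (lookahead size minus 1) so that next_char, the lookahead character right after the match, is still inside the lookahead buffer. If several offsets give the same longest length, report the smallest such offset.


Try each offset into the search buffer:
  offset=1 (pos 7, char 'f'): match length 0
  offset=2 (pos 6, char 'b'): match length 0
  offset=3 (pos 5, char 'b'): match length 0
  offset=4 (pos 4, char 'a'): match length 1
  offset=5 (pos 3, char 'a'): match length 2
  offset=6 (pos 2, char 'a'): match length 3
  offset=7 (pos 1, char 'f'): match length 0
  offset=8 (pos 0, char 'a'): match length 1
Longest match has length 3 at offset 6.
next_char = character at position 8 + 3 = 11 -> 'f'

Best match: offset=6, length=3 (matching 'aaa' starting at position 2)
LZ77 triple: (6, 3, 'f')


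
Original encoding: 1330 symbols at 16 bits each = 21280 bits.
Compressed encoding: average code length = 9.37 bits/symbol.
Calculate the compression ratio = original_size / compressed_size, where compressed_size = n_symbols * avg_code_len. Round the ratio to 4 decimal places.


original_size = n_symbols * orig_bits = 1330 * 16 = 21280 bits
compressed_size = n_symbols * avg_code_len = 1330 * 9.37 = 12462.1 bits
ratio = original_size / compressed_size = 21280 / 12462.1 = 1.7076

Compression ratio = 1.7076


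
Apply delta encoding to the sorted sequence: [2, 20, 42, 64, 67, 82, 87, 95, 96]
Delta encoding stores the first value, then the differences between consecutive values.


First value: 2
Deltas:
  20 - 2 = 18
  42 - 20 = 22
  64 - 42 = 22
  67 - 64 = 3
  82 - 67 = 15
  87 - 82 = 5
  95 - 87 = 8
  96 - 95 = 1


Delta encoded: [2, 18, 22, 22, 3, 15, 5, 8, 1]


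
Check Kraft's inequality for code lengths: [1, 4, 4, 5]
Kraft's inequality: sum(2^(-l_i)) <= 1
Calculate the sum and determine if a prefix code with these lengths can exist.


Sum = 2^(-1) + 2^(-4) + 2^(-4) + 2^(-5)
    = 0.5 + 0.0625 + 0.0625 + 0.03125
    = 21/32 = 0.65625
Since 0.65625 <= 1, Kraft's inequality IS satisfied.
A prefix code with these lengths CAN exist.

Kraft sum = 0.65625. Satisfied.


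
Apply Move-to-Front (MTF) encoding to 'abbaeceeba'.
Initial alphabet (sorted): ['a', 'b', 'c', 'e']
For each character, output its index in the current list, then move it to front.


MTF encoding:
'a': index 0 in ['a', 'b', 'c', 'e'] -> ['a', 'b', 'c', 'e']
'b': index 1 in ['a', 'b', 'c', 'e'] -> ['b', 'a', 'c', 'e']
'b': index 0 in ['b', 'a', 'c', 'e'] -> ['b', 'a', 'c', 'e']
'a': index 1 in ['b', 'a', 'c', 'e'] -> ['a', 'b', 'c', 'e']
'e': index 3 in ['a', 'b', 'c', 'e'] -> ['e', 'a', 'b', 'c']
'c': index 3 in ['e', 'a', 'b', 'c'] -> ['c', 'e', 'a', 'b']
'e': index 1 in ['c', 'e', 'a', 'b'] -> ['e', 'c', 'a', 'b']
'e': index 0 in ['e', 'c', 'a', 'b'] -> ['e', 'c', 'a', 'b']
'b': index 3 in ['e', 'c', 'a', 'b'] -> ['b', 'e', 'c', 'a']
'a': index 3 in ['b', 'e', 'c', 'a'] -> ['a', 'b', 'e', 'c']


Output: [0, 1, 0, 1, 3, 3, 1, 0, 3, 3]


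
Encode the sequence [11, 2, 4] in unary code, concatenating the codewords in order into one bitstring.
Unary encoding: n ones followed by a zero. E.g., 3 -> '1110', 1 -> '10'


Encode each number as n ones followed by a terminating 0:
  11 -> 111111111110 (12 bits)
  2 -> 110 (3 bits)
  4 -> 11110 (5 bits)
Total length = 12 + 3 + 5 = 20 bits.

Unary([11, 2, 4]) = 11111111111011011110 (20 bits)


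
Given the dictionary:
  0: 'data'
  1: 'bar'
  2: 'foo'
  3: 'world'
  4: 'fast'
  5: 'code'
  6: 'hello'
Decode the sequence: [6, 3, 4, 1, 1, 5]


Look up each index in the dictionary:
  6 -> 'hello'
  3 -> 'world'
  4 -> 'fast'
  1 -> 'bar'
  1 -> 'bar'
  5 -> 'code'

Decoded: "hello world fast bar bar code"


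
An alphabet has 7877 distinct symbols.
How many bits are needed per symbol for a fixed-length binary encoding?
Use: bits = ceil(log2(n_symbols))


log2(7877) = 12.9434
Bracket: 2^12 = 4096 < 7877 <= 2^13 = 8192
So ceil(log2(7877)) = 13

bits = ceil(log2(7877)) = ceil(12.9434) = 13 bits


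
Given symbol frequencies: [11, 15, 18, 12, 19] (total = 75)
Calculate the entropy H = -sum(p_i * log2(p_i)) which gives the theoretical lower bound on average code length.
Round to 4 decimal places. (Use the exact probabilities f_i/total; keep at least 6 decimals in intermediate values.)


Per-symbol terms -p_i * log2(p_i) with p_i = f_i/75:
  p = 11/75 = 0.146667: log2(p) = -2.769387, -p*log2(p) = 0.406177
  p = 15/75 = 0.200000: log2(p) = -2.321928, -p*log2(p) = 0.464386
  p = 18/75 = 0.240000: log2(p) = -2.058894, -p*log2(p) = 0.494134
  p = 12/75 = 0.160000: log2(p) = -2.643856, -p*log2(p) = 0.423017
  p = 19/75 = 0.253333: log2(p) = -1.980891, -p*log2(p) = 0.501826
H = 0.406177 + 0.464386 + 0.494134 + 0.423017 + 0.501826 = 2.289540

H = 2.2895 bits/symbol


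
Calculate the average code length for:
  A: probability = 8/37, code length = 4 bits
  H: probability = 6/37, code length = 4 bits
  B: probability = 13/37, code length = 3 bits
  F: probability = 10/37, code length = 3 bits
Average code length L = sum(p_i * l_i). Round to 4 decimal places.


Weighted contributions p_i * l_i:
  A: (8/37) * 4 = 32/37
  H: (6/37) * 4 = 24/37
  B: (13/37) * 3 = 39/37
  F: (10/37) * 3 = 30/37
Sum = (32 + 24 + 39 + 30)/37 = 125/37

L = 125/37 = 3.3784 bits/symbol


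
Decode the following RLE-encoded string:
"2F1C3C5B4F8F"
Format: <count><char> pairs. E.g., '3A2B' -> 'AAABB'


Expanding each <count><char> pair:
  2F -> 'FF'
  1C -> 'C'
  3C -> 'CCC'
  5B -> 'BBBBB'
  4F -> 'FFFF'
  8F -> 'FFFFFFFF'

Decoded = FFCCCCBBBBBFFFFFFFFFFFF


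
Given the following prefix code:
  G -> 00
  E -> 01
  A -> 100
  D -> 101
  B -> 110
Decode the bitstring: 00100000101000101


Decoding step by step:
Bits 00 -> G
Bits 100 -> A
Bits 00 -> G
Bits 01 -> E
Bits 01 -> E
Bits 00 -> G
Bits 01 -> E
Bits 01 -> E


Decoded message: GAGEEGEE


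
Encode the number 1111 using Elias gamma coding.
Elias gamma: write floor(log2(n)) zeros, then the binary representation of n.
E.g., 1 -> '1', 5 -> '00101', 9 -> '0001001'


num_bits = floor(log2(1111)) + 1 = 11
leading_zeros = num_bits - 1 = 10
binary(1111) = 10001010111

Elias gamma(1111) = '0000000000' + '10001010111' = 000000000010001010111 (21 bits)


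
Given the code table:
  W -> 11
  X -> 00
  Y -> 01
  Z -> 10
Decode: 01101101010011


Decoding:
01 -> Y
10 -> Z
11 -> W
01 -> Y
01 -> Y
00 -> X
11 -> W


Result: YZWYYXW


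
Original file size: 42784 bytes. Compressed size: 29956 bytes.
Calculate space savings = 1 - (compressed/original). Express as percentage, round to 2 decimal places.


ratio = compressed/original = 29956/42784 = 0.700168
savings = 1 - ratio = 1 - 0.700168 = 0.299832
as a percentage: 0.299832 * 100 = 29.98%

Space savings = 1 - 29956/42784 = 29.98%


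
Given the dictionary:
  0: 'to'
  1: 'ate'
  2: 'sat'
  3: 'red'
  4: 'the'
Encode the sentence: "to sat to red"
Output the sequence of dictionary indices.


Look up each word in the dictionary:
  'to' -> 0
  'sat' -> 2
  'to' -> 0
  'red' -> 3

Encoded: [0, 2, 0, 3]


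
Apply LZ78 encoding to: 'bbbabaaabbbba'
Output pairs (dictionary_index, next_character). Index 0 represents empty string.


LZ78 encoding steps:
Dictionary: {0: ''}
Step 1: w='' (idx 0), next='b' -> output (0, 'b'), add 'b' as idx 1
Step 2: w='b' (idx 1), next='b' -> output (1, 'b'), add 'bb' as idx 2
Step 3: w='' (idx 0), next='a' -> output (0, 'a'), add 'a' as idx 3
Step 4: w='b' (idx 1), next='a' -> output (1, 'a'), add 'ba' as idx 4
Step 5: w='a' (idx 3), next='a' -> output (3, 'a'), add 'aa' as idx 5
Step 6: w='bb' (idx 2), next='b' -> output (2, 'b'), add 'bbb' as idx 6
Step 7: w='ba' (idx 4), end of input -> output (4, '')


Encoded: [(0, 'b'), (1, 'b'), (0, 'a'), (1, 'a'), (3, 'a'), (2, 'b'), (4, '')]


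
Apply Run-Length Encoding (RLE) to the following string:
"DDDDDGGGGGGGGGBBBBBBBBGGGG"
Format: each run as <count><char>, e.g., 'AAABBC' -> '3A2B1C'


Scanning runs left to right:
  i=0: run of 'D' x 5 -> '5D'
  i=5: run of 'G' x 9 -> '9G'
  i=14: run of 'B' x 8 -> '8B'
  i=22: run of 'G' x 4 -> '4G'

RLE = 5D9G8B4G


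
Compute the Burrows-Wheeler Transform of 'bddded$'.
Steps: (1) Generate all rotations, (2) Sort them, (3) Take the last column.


Rotations (sorted):
  0: $bddded -> last char: d
  1: bddded$ -> last char: $
  2: d$bddde -> last char: e
  3: ddded$b -> last char: b
  4: dded$bd -> last char: d
  5: ded$bdd -> last char: d
  6: ed$bddd -> last char: d


BWT = d$ebddd


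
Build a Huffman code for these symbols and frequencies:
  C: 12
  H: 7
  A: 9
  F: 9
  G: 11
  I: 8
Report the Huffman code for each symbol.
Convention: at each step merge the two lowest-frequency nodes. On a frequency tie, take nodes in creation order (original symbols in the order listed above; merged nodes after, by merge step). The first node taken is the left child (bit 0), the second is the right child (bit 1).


Huffman tree construction:
Step 1: Merge H(7) + I(8) = 15
Step 2: Merge A(9) + F(9) = 18
Step 3: Merge G(11) + C(12) = 23
Step 4: Merge (H+I)(15) + (A+F)(18) = 33
Step 5: Merge (G+C)(23) + ((H+I)+(A+F))(33) = 56
Read each symbol's code off the tree from the root (left child = 0, right child = 1).

Codes:
  C: 01 (length 2)
  H: 100 (length 3)
  A: 110 (length 3)
  F: 111 (length 3)
  G: 00 (length 2)
  I: 101 (length 3)
Average code length: 145/56 = 2.5893 bits/symbol


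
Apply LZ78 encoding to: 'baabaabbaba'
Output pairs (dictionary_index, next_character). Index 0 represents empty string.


LZ78 encoding steps:
Dictionary: {0: ''}
Step 1: w='' (idx 0), next='b' -> output (0, 'b'), add 'b' as idx 1
Step 2: w='' (idx 0), next='a' -> output (0, 'a'), add 'a' as idx 2
Step 3: w='a' (idx 2), next='b' -> output (2, 'b'), add 'ab' as idx 3
Step 4: w='a' (idx 2), next='a' -> output (2, 'a'), add 'aa' as idx 4
Step 5: w='b' (idx 1), next='b' -> output (1, 'b'), add 'bb' as idx 5
Step 6: w='ab' (idx 3), next='a' -> output (3, 'a'), add 'aba' as idx 6


Encoded: [(0, 'b'), (0, 'a'), (2, 'b'), (2, 'a'), (1, 'b'), (3, 'a')]


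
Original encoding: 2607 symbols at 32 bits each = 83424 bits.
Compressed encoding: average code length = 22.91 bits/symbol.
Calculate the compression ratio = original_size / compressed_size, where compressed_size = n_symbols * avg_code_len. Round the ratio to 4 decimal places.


original_size = n_symbols * orig_bits = 2607 * 32 = 83424 bits
compressed_size = n_symbols * avg_code_len = 2607 * 22.91 = 59726.37 bits
ratio = original_size / compressed_size = 83424 / 59726.37 = 1.3968

Compression ratio = 1.3968


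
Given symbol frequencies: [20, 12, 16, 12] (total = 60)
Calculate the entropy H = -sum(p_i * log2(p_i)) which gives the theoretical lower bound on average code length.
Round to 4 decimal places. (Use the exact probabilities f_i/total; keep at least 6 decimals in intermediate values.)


Per-symbol terms -p_i * log2(p_i) with p_i = f_i/60:
  p = 20/60 = 0.333333: log2(p) = -1.584963, -p*log2(p) = 0.528321
  p = 12/60 = 0.200000: log2(p) = -2.321928, -p*log2(p) = 0.464386
  p = 16/60 = 0.266667: log2(p) = -1.906891, -p*log2(p) = 0.508504
  p = 12/60 = 0.200000: log2(p) = -2.321928, -p*log2(p) = 0.464386
H = 0.528321 + 0.464386 + 0.508504 + 0.464386 = 1.965597

H = 1.9656 bits/symbol


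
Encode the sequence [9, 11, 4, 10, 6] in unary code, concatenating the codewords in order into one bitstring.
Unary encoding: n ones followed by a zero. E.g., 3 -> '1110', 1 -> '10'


Encode each number as n ones followed by a terminating 0:
  9 -> 1111111110 (10 bits)
  11 -> 111111111110 (12 bits)
  4 -> 11110 (5 bits)
  10 -> 11111111110 (11 bits)
  6 -> 1111110 (7 bits)
Total length = 10 + 12 + 5 + 11 + 7 = 45 bits.

Unary([9, 11, 4, 10, 6]) = 111111111011111111111011110111111111101111110 (45 bits)


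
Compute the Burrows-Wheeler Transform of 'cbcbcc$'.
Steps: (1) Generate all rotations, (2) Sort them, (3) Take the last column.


Rotations (sorted):
  0: $cbcbcc -> last char: c
  1: bcbcc$c -> last char: c
  2: bcc$cbc -> last char: c
  3: c$cbcbc -> last char: c
  4: cbcbcc$ -> last char: $
  5: cbcc$cb -> last char: b
  6: cc$cbcb -> last char: b


BWT = cccc$bb


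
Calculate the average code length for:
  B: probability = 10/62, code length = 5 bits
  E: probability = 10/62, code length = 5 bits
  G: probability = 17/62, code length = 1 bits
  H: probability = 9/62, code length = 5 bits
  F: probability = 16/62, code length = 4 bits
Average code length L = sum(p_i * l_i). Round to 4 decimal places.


Weighted contributions p_i * l_i:
  B: (10/62) * 5 = 50/62
  E: (10/62) * 5 = 50/62
  G: (17/62) * 1 = 17/62
  H: (9/62) * 5 = 45/62
  F: (16/62) * 4 = 64/62
Sum = (50 + 50 + 17 + 45 + 64)/62 = 226/62

L = 226/62 = 3.6452 bits/symbol


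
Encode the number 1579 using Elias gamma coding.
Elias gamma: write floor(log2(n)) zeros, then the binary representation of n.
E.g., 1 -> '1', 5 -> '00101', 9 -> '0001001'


num_bits = floor(log2(1579)) + 1 = 11
leading_zeros = num_bits - 1 = 10
binary(1579) = 11000101011

Elias gamma(1579) = '0000000000' + '11000101011' = 000000000011000101011 (21 bits)


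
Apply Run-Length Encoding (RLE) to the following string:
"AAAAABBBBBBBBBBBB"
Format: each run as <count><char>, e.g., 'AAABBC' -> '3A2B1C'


Scanning runs left to right:
  i=0: run of 'A' x 5 -> '5A'
  i=5: run of 'B' x 12 -> '12B'

RLE = 5A12B


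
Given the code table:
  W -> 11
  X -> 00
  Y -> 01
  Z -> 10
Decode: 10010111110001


Decoding:
10 -> Z
01 -> Y
01 -> Y
11 -> W
11 -> W
00 -> X
01 -> Y


Result: ZYYWWXY


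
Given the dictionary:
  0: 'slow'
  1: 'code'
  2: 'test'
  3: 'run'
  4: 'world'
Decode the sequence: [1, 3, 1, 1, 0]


Look up each index in the dictionary:
  1 -> 'code'
  3 -> 'run'
  1 -> 'code'
  1 -> 'code'
  0 -> 'slow'

Decoded: "code run code code slow"


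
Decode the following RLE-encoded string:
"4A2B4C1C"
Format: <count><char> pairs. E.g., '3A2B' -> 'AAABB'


Expanding each <count><char> pair:
  4A -> 'AAAA'
  2B -> 'BB'
  4C -> 'CCCC'
  1C -> 'C'

Decoded = AAAABBCCCCC


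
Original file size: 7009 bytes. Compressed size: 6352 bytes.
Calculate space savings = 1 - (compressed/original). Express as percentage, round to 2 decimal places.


ratio = compressed/original = 6352/7009 = 0.906263
savings = 1 - ratio = 1 - 0.906263 = 0.093737
as a percentage: 0.093737 * 100 = 9.37%

Space savings = 1 - 6352/7009 = 9.37%


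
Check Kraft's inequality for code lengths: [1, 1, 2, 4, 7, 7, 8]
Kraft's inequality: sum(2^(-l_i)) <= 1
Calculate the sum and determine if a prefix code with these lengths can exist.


Sum = 2^(-1) + 2^(-1) + 2^(-2) + 2^(-4) + 2^(-7) + 2^(-7) + 2^(-8)
    = 0.5 + 0.5 + 0.25 + 0.0625 + 0.0078125 + 0.0078125 + 0.00390625
    = 341/256 = 1.33203125
Since 1.33203125 > 1, Kraft's inequality is NOT satisfied.
A prefix code with these lengths CANNOT exist.

Kraft sum = 1.33203125. Not satisfied.


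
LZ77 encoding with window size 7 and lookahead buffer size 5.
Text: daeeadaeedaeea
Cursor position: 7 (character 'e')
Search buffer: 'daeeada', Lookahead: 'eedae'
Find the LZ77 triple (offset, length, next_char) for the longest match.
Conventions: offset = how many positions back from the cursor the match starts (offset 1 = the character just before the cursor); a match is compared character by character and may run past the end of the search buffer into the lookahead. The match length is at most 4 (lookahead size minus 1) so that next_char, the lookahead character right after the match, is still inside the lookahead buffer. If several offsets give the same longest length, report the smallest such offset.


Try each offset into the search buffer:
  offset=1 (pos 6, char 'a'): match length 0
  offset=2 (pos 5, char 'd'): match length 0
  offset=3 (pos 4, char 'a'): match length 0
  offset=4 (pos 3, char 'e'): match length 1
  offset=5 (pos 2, char 'e'): match length 2
  offset=6 (pos 1, char 'a'): match length 0
  offset=7 (pos 0, char 'd'): match length 0
Longest match has length 2 at offset 5.
next_char = character at position 7 + 2 = 9 -> 'd'

Best match: offset=5, length=2 (matching 'ee' starting at position 2)
LZ77 triple: (5, 2, 'd')


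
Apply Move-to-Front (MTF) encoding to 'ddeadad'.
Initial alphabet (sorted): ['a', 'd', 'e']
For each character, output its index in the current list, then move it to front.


MTF encoding:
'd': index 1 in ['a', 'd', 'e'] -> ['d', 'a', 'e']
'd': index 0 in ['d', 'a', 'e'] -> ['d', 'a', 'e']
'e': index 2 in ['d', 'a', 'e'] -> ['e', 'd', 'a']
'a': index 2 in ['e', 'd', 'a'] -> ['a', 'e', 'd']
'd': index 2 in ['a', 'e', 'd'] -> ['d', 'a', 'e']
'a': index 1 in ['d', 'a', 'e'] -> ['a', 'd', 'e']
'd': index 1 in ['a', 'd', 'e'] -> ['d', 'a', 'e']


Output: [1, 0, 2, 2, 2, 1, 1]


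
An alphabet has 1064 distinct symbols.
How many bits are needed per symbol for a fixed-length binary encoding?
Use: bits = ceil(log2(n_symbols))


log2(1064) = 10.0553
Bracket: 2^10 = 1024 < 1064 <= 2^11 = 2048
So ceil(log2(1064)) = 11

bits = ceil(log2(1064)) = ceil(10.0553) = 11 bits


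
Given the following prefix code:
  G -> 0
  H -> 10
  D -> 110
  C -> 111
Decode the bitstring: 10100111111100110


Decoding step by step:
Bits 10 -> H
Bits 10 -> H
Bits 0 -> G
Bits 111 -> C
Bits 111 -> C
Bits 10 -> H
Bits 0 -> G
Bits 110 -> D


Decoded message: HHGCCHGD


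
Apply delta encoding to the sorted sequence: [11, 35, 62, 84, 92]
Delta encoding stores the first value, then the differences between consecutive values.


First value: 11
Deltas:
  35 - 11 = 24
  62 - 35 = 27
  84 - 62 = 22
  92 - 84 = 8


Delta encoded: [11, 24, 27, 22, 8]


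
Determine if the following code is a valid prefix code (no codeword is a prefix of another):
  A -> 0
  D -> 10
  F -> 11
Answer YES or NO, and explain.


Checking each pair (does one codeword prefix another?):
  A='0' vs D='10': no prefix
  A='0' vs F='11': no prefix
  D='10' vs A='0': no prefix
  D='10' vs F='11': no prefix
  F='11' vs A='0': no prefix
  F='11' vs D='10': no prefix
No violation found over all pairs.

YES -- this is a valid prefix code. No codeword is a prefix of any other codeword.


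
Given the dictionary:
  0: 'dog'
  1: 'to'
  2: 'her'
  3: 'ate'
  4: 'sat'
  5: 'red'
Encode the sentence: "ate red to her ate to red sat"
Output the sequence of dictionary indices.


Look up each word in the dictionary:
  'ate' -> 3
  'red' -> 5
  'to' -> 1
  'her' -> 2
  'ate' -> 3
  'to' -> 1
  'red' -> 5
  'sat' -> 4

Encoded: [3, 5, 1, 2, 3, 1, 5, 4]


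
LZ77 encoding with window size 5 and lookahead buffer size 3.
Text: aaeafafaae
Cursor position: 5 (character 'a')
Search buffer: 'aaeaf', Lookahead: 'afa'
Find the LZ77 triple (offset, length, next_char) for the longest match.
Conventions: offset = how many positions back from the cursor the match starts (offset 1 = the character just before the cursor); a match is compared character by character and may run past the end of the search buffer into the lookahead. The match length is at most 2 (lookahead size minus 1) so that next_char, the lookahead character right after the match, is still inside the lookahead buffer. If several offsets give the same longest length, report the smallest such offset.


Try each offset into the search buffer:
  offset=1 (pos 4, char 'f'): match length 0
  offset=2 (pos 3, char 'a'): match length 2
  offset=3 (pos 2, char 'e'): match length 0
  offset=4 (pos 1, char 'a'): match length 1
  offset=5 (pos 0, char 'a'): match length 1
Longest match has length 2 at offset 2.
next_char = character at position 5 + 2 = 7 -> 'a'

Best match: offset=2, length=2 (matching 'af' starting at position 3)
LZ77 triple: (2, 2, 'a')


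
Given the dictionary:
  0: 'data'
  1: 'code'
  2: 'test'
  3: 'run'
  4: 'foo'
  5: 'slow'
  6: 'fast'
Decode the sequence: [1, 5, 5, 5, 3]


Look up each index in the dictionary:
  1 -> 'code'
  5 -> 'slow'
  5 -> 'slow'
  5 -> 'slow'
  3 -> 'run'

Decoded: "code slow slow slow run"


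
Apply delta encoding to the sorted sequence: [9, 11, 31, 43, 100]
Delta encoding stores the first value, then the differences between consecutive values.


First value: 9
Deltas:
  11 - 9 = 2
  31 - 11 = 20
  43 - 31 = 12
  100 - 43 = 57


Delta encoded: [9, 2, 20, 12, 57]


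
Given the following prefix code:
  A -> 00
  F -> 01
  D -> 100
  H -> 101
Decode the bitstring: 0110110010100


Decoding step by step:
Bits 01 -> F
Bits 101 -> H
Bits 100 -> D
Bits 101 -> H
Bits 00 -> A


Decoded message: FHDHA


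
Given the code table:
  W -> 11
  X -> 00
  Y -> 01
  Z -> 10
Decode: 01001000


Decoding:
01 -> Y
00 -> X
10 -> Z
00 -> X


Result: YXZX


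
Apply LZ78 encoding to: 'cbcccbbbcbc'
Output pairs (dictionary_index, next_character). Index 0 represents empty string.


LZ78 encoding steps:
Dictionary: {0: ''}
Step 1: w='' (idx 0), next='c' -> output (0, 'c'), add 'c' as idx 1
Step 2: w='' (idx 0), next='b' -> output (0, 'b'), add 'b' as idx 2
Step 3: w='c' (idx 1), next='c' -> output (1, 'c'), add 'cc' as idx 3
Step 4: w='c' (idx 1), next='b' -> output (1, 'b'), add 'cb' as idx 4
Step 5: w='b' (idx 2), next='b' -> output (2, 'b'), add 'bb' as idx 5
Step 6: w='cb' (idx 4), next='c' -> output (4, 'c'), add 'cbc' as idx 6


Encoded: [(0, 'c'), (0, 'b'), (1, 'c'), (1, 'b'), (2, 'b'), (4, 'c')]


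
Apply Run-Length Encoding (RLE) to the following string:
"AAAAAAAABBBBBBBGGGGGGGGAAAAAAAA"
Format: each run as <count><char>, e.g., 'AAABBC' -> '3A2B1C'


Scanning runs left to right:
  i=0: run of 'A' x 8 -> '8A'
  i=8: run of 'B' x 7 -> '7B'
  i=15: run of 'G' x 8 -> '8G'
  i=23: run of 'A' x 8 -> '8A'

RLE = 8A7B8G8A


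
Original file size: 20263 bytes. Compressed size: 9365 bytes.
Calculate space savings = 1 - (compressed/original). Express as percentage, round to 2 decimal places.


ratio = compressed/original = 9365/20263 = 0.462172
savings = 1 - ratio = 1 - 0.462172 = 0.537828
as a percentage: 0.537828 * 100 = 53.78%

Space savings = 1 - 9365/20263 = 53.78%


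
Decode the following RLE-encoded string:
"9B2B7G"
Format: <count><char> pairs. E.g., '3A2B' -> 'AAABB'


Expanding each <count><char> pair:
  9B -> 'BBBBBBBBB'
  2B -> 'BB'
  7G -> 'GGGGGGG'

Decoded = BBBBBBBBBBBGGGGGGG


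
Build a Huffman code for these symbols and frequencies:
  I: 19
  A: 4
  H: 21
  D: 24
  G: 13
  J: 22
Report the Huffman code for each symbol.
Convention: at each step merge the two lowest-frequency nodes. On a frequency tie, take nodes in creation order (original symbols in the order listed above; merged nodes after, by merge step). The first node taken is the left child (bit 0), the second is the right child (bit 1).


Huffman tree construction:
Step 1: Merge A(4) + G(13) = 17
Step 2: Merge (A+G)(17) + I(19) = 36
Step 3: Merge H(21) + J(22) = 43
Step 4: Merge D(24) + ((A+G)+I)(36) = 60
Step 5: Merge (H+J)(43) + (D+((A+G)+I))(60) = 103
Read each symbol's code off the tree from the root (left child = 0, right child = 1).

Codes:
  I: 111 (length 3)
  A: 1100 (length 4)
  H: 00 (length 2)
  D: 10 (length 2)
  G: 1101 (length 4)
  J: 01 (length 2)
Average code length: 259/103 = 2.5146 bits/symbol


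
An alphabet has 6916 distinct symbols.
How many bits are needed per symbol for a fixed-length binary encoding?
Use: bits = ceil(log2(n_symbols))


log2(6916) = 12.7557
Bracket: 2^12 = 4096 < 6916 <= 2^13 = 8192
So ceil(log2(6916)) = 13

bits = ceil(log2(6916)) = ceil(12.7557) = 13 bits


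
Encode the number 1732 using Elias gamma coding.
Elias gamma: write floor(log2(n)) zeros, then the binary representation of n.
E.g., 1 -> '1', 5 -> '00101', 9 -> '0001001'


num_bits = floor(log2(1732)) + 1 = 11
leading_zeros = num_bits - 1 = 10
binary(1732) = 11011000100

Elias gamma(1732) = '0000000000' + '11011000100' = 000000000011011000100 (21 bits)


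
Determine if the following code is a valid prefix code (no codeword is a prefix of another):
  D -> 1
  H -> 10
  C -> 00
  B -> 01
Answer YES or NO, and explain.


Checking each pair (does one codeword prefix another?):
  D='1' vs H='10': prefix -- VIOLATION

NO -- this is NOT a valid prefix code. D (1) is a prefix of H (10).


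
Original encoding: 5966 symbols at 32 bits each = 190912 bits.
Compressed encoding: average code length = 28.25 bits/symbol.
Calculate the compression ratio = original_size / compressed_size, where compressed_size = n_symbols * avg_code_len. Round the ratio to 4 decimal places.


original_size = n_symbols * orig_bits = 5966 * 32 = 190912 bits
compressed_size = n_symbols * avg_code_len = 5966 * 28.25 = 168539.5 bits
ratio = original_size / compressed_size = 190912 / 168539.5 = 1.1327

Compression ratio = 1.1327


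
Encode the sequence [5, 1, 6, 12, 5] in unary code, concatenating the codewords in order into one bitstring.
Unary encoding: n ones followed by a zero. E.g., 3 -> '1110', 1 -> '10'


Encode each number as n ones followed by a terminating 0:
  5 -> 111110 (6 bits)
  1 -> 10 (2 bits)
  6 -> 1111110 (7 bits)
  12 -> 1111111111110 (13 bits)
  5 -> 111110 (6 bits)
Total length = 6 + 2 + 7 + 13 + 6 = 34 bits.

Unary([5, 1, 6, 12, 5]) = 1111101011111101111111111110111110 (34 bits)


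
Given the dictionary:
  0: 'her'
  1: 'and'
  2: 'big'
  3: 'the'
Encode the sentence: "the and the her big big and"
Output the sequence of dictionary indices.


Look up each word in the dictionary:
  'the' -> 3
  'and' -> 1
  'the' -> 3
  'her' -> 0
  'big' -> 2
  'big' -> 2
  'and' -> 1

Encoded: [3, 1, 3, 0, 2, 2, 1]


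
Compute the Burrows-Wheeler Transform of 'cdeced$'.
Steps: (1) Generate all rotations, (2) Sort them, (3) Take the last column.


Rotations (sorted):
  0: $cdeced -> last char: d
  1: cdeced$ -> last char: $
  2: ced$cde -> last char: e
  3: d$cdece -> last char: e
  4: deced$c -> last char: c
  5: eced$cd -> last char: d
  6: ed$cdec -> last char: c


BWT = d$eecdc


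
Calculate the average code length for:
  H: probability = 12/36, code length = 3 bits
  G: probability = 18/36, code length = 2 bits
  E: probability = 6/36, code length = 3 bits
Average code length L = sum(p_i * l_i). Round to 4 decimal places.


Weighted contributions p_i * l_i:
  H: (12/36) * 3 = 36/36
  G: (18/36) * 2 = 36/36
  E: (6/36) * 3 = 18/36
Sum = (36 + 36 + 18)/36 = 90/36

L = 90/36 = 2.5000 bits/symbol
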